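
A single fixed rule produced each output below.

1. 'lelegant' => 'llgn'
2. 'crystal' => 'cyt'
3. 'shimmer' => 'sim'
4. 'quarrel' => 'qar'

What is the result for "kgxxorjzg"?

kxoj

The pattern: delete the last character, then keep every other character starting from the first (positions 1st, 3rd, 5th, ...).
Starting from "kgxxorjzg": after the first operation, "kgxxorjz"; after the second, "kxoj".
(Check on "shimmer": → "shimme" → "sim" ✓)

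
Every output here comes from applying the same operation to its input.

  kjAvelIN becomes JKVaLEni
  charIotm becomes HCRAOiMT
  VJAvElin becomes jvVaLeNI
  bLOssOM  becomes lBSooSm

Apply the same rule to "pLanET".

lPNAte

What's happening: flip the case of every letter, then swap each adjacent pair of characters (1↔2, 3↔4, ...).
Working it through for "pLanET": intermediate "PlANet", final "lPNAte".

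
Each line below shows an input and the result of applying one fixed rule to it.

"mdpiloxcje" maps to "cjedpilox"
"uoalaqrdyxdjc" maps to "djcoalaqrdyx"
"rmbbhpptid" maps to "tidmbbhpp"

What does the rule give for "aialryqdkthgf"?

hgfialryqdkt

Looking at the pairs, the operation is to delete the first character, then move the last 3 characters to the front (rotate right by 3).
For "aialryqdkthgf", step one produces "ialryqdkthgf"; step two turns that into "hgfialryqdkt".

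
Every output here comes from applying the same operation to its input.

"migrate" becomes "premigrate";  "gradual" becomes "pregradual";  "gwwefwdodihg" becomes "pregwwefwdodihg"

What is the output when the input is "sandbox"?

Each output is the input with this applied: prepend "pre".
Applying that to "sandbox" gives "presandbox".

presandbox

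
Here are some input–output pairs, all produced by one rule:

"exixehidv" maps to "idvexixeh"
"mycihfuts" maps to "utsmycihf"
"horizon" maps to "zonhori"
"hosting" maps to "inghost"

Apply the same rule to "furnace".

The transformation: move the last 3 characters to the front (rotate right by 3).
For "furnace" the result is "acefurn".

acefurn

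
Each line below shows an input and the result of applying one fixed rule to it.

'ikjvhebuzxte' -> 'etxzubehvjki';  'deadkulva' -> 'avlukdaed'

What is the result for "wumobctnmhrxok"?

koxrhmntcbomuw

The rule is to reverse the string.
So "wumobctnmhrxok" becomes "koxrhmntcbomuw".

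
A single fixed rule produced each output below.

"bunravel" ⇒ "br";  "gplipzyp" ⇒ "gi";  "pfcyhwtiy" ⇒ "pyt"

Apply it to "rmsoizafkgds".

roag

What's happening: move the last 2 characters to the front (rotate right by 2), then keep one character in every 3, starting at position 3 (positions 3rd, 6th, 9th, ...).
So "rmsoizafkgds" becomes "roag".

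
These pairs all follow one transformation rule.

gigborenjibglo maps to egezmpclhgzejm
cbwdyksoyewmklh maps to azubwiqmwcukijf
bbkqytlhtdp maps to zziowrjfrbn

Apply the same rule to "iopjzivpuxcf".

gmnhxgtnsvad

In each case the input is transformed by: shift every letter 2 places backward in the alphabet (wrapping around).
For "iopjzivpuxcf" the result is "gmnhxgtnsvad".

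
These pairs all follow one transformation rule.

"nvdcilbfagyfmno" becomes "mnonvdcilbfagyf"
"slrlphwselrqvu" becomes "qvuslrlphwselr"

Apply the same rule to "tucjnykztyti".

ytitucjnykzt

The pattern: move the last 3 characters to the front (rotate right by 3).
Applying that to "tucjnykztyti" gives "ytitucjnykzt".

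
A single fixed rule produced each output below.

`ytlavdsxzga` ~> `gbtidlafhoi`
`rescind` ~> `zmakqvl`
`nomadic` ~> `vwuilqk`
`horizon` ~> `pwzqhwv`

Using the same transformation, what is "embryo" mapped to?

mujzgw

Each output is the input with this applied: shift every letter 8 places forward in the alphabet (wrapping around).
"embryo" → "mujzgw".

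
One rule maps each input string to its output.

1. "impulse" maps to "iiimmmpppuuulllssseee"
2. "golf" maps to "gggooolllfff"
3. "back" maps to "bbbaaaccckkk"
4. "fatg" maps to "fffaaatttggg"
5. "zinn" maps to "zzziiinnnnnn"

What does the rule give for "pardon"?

Looking at the pairs, the operation is to repeat every character 3 times.
On "pardon" that produces "pppaaarrrdddooonnn".

pppaaarrrdddooonnn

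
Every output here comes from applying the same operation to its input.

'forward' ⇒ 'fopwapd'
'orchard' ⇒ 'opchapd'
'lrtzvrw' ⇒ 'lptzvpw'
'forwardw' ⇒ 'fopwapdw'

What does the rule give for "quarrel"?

quappel

The transformation: replace every "r" with "p".
For "quarrel" the result is "quappel".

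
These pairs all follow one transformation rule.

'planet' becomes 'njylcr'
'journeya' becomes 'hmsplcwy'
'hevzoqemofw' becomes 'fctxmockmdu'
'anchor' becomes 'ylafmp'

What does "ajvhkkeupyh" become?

yhtfiicsnwf

The rule is to shift every letter 2 places backward in the alphabet (wrapping around).
So "ajvhkkeupyh" becomes "yhtfiicsnwf".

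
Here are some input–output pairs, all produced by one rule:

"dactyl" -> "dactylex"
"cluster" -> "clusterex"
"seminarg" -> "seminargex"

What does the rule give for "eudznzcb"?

Looking at the pairs, the operation is to append "ex".
On "eudznzcb" that produces "eudznzcbex".

eudznzcbex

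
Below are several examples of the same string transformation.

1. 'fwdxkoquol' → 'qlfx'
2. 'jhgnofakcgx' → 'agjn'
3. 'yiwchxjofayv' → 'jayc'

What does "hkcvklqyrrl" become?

In each case the input is transformed by: keep one character in every 3, starting at position 1 (positions 1st, 4th, 7th, ...), then move the first 2 characters to the end (rotate left by 2).
Applying both steps to "hkcvklqyrrl": "hvqr", then "qrhv".
(Check on "jhgnofakcgx": → "jnag" → "agjn" ✓)

qrhv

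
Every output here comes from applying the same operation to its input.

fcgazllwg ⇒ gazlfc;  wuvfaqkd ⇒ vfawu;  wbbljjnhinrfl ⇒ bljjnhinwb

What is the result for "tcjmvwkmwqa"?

In each case the input is transformed by: delete the last 3 characters, then move the first 2 characters to the end (rotate left by 2).
For "tcjmvwkmwqa" the result is "jmvwkmtc".

jmvwkmtc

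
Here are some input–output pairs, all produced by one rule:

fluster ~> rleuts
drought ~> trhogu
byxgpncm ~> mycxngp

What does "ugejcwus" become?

Each output is the input with this applied: take characters alternately from the front and the back (1st, last, 2nd, 2nd-last, ...), then delete the first character.
"ugejcwus" → "usguewjc" → "sguewjc".

sguewjc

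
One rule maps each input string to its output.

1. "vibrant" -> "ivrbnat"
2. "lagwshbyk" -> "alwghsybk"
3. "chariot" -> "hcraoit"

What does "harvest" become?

Rule — swap each adjacent pair of characters (1↔2, 3↔4, ...).
Doing the same to "harvest": "ahvrset".

ahvrset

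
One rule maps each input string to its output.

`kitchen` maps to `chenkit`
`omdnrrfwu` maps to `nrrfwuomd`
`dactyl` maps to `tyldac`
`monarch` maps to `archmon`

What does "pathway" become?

hwaypat

What's happening: move the first 3 characters to the end (rotate left by 3).
For "pathway" the result is "hwaypat".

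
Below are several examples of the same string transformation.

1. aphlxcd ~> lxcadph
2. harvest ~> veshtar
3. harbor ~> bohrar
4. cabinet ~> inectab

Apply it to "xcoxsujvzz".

What's happening: swap the first and last characters, then move the first 3 characters to the end (rotate left by 3).
Working it through for "xcoxsujvzz": intermediate "zcoxsujvzx", final "xsujvzxzco".

xsujvzxzco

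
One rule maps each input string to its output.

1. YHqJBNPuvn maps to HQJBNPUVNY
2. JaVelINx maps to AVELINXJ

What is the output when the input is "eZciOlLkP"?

What's happening: move the first character to the end, then convert every letter to uppercase.
"eZciOlLkP" → "ZciOlLkPe" → "ZCIOLLKPE".

ZCIOLLKPE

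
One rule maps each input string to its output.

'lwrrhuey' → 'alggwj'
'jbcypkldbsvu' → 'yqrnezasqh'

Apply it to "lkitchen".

Each output is the input with this applied: shift every letter 11 places backward in the alphabet (wrapping around), then delete the last 2 characters.
On "lkitchen": the first step gives "azxirwtc", and the second then gives "azxirw".

azxirw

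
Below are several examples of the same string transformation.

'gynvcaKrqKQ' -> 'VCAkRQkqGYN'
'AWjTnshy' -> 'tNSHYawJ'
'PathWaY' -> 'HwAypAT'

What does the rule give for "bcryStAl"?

YsTaLBCR

The transformation: flip the case of every letter, then move the first 3 characters to the end (rotate left by 3).
Applying both steps to "bcryStAl": "BCRYsTaL", then "YsTaLBCR".
(Check on "PathWaY": → "pATHwAy" → "HwAypAT" ✓)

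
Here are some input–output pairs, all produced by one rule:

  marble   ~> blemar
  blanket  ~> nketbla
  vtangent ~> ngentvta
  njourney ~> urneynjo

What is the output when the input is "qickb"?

kbqic

In each case the input is transformed by: move the first 3 characters to the end (rotate left by 3).
"qickb" → "kbqic".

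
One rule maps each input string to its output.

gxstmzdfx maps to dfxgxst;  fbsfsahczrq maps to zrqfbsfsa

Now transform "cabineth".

The rule is to move the last 3 characters to the front (rotate right by 3), then delete the last 2 characters.
Applying that to "cabineth" gives "ethcab".

ethcab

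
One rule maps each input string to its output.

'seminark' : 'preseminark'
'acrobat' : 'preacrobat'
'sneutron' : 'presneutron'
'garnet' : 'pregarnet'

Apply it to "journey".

prejourney

Rule — prepend "pre".
For "journey" the result is "prejourney".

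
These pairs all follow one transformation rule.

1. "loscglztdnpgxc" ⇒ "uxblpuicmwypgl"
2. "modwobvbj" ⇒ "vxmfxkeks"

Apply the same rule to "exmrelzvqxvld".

ngvanuiezgeum

The transformation: shift every letter 9 places forward in the alphabet (wrapping around).
So "exmrelzvqxvld" becomes "ngvanuiezgeum".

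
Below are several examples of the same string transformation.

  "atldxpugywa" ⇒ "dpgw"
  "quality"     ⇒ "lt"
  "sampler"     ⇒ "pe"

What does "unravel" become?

ae

The pattern: delete the first 2 characters, then keep every other character starting from the second (positions 2nd, 4th, 6th, ...).
"unravel" → "ravel" → "ae".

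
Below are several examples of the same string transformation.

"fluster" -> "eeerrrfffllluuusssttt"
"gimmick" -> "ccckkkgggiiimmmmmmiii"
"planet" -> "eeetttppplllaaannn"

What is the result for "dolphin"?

The pattern: move the last 2 characters to the front (rotate right by 2), then repeat every character 3 times.
"dolphin" → "indolph" → "iiinnndddooolllppphhh".

iiinnndddooolllppphhh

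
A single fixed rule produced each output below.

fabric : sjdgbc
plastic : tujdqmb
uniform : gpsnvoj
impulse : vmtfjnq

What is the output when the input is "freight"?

The pattern: shift every letter 1 place forward in the alphabet (wrapping around), then move the first 3 characters to the end (rotate left by 3).
Working it through for "freight": intermediate "gsfjhiu", final "jhiugsf".
(Check on "uniform": → "vojgpsn" → "gpsnvoj" ✓)

jhiugsf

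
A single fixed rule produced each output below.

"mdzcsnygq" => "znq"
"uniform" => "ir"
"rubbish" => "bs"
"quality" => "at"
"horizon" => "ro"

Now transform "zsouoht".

In each case the input is transformed by: keep one character in every 3, starting at position 3 (positions 3rd, 6th, 9th, ...).
On "zsouoht" that produces "oh".

oh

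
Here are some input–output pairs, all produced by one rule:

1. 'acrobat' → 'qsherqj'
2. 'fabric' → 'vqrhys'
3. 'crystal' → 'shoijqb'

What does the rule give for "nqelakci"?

dgubqasy

Rule — shift every letter 10 places backward in the alphabet (wrapping around).
On "nqelakci" that produces "dgubqasy".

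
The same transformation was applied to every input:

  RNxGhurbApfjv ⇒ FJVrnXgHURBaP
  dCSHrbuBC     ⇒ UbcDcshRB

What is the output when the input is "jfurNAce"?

aCEJFURn

Looking at the pairs, the operation is to flip the case of every letter, then move the last 3 characters to the front (rotate right by 3).
On "jfurNAce" that produces "aCEJFURn".
(Check on "RNxGhurbApfjv": → "rnXgHURBaPFJV" → "FJVrnXgHURBaP" ✓)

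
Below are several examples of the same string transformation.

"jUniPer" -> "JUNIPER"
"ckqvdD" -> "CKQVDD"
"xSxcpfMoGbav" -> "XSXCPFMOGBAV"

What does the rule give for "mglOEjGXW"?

Rule — convert every letter to uppercase.
"mglOEjGXW" → "MGLOEJGXW".

MGLOEJGXW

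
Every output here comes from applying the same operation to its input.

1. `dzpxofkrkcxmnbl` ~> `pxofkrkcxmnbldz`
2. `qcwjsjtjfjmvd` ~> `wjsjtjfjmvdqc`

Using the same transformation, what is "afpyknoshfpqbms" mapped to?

pyknoshfpqbmsaf

The pattern: move the first 2 characters to the end (rotate left by 2).
"afpyknoshfpqbms" → "pyknoshfpqbmsaf".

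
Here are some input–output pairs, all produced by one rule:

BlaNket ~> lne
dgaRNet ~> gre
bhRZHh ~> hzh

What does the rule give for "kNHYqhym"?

Looking at the pairs, the operation is to keep every other character starting from the second (positions 2nd, 4th, 6th, ...), then convert every letter to lowercase.
Working it through for "kNHYqhym": intermediate "NYhm", final "nyhm".

nyhm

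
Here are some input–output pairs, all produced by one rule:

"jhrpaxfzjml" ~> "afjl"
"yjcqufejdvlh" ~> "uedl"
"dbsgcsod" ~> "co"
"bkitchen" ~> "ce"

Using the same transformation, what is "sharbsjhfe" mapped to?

In each case the input is transformed by: delete the first 3 characters, then keep every other character starting from the second (positions 2nd, 4th, 6th, ...).
For "sharbsjhfe", step one produces "rbsjhfe"; step two turns that into "bjf".

bjf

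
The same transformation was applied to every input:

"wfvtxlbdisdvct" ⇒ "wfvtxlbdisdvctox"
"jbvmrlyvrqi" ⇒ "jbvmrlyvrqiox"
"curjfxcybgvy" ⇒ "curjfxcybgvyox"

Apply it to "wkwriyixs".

wkwriyixsox

In each case the input is transformed by: append "ox".
For "wkwriyixs" the result is "wkwriyixsox".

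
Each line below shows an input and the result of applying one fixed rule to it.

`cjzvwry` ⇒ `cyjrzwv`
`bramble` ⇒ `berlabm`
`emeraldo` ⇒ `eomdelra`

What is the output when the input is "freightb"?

The rule is to take characters alternately from the front and the back (1st, last, 2nd, 2nd-last, ...).
On "freightb" that produces "fbrtehig".

fbrtehig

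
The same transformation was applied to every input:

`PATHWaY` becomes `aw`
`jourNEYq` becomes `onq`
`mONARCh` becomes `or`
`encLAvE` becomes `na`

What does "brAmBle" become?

rb

Rule — keep one character in every 3, starting at position 2 (positions 2nd, 5th, 8th, ...), then convert every letter to lowercase.
Applying both steps to "brAmBle": "rB", then "rb".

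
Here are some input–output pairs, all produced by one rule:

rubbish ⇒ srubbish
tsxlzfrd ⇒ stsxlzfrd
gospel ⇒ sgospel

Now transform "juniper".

Looking at the pairs, the operation is to prepend "s".
"juniper" → "sjuniper".

sjuniper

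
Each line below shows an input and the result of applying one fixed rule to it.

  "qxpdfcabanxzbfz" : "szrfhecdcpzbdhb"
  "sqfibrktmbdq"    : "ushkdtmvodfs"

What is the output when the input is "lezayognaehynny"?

The pattern: shift every letter 2 places forward in the alphabet (wrapping around).
"lezayognaehynny" → "ngbcaqipcgjappa".

ngbcaqipcgjappa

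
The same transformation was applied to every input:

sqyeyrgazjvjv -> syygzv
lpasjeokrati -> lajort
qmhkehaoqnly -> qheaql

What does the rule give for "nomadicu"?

What's happening: move the last character to the front, then keep every other character starting from the second (positions 2nd, 4th, 6th, ...).
Starting from "nomadicu": after the first operation, "unomadic"; after the second, "nmdc".

nmdc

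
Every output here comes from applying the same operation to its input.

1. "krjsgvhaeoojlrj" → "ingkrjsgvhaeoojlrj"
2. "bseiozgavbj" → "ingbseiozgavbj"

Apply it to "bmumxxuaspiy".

ingbmumxxuaspiy

What's happening: prepend "ing".
For "bmumxxuaspiy" the result is "ingbmumxxuaspiy".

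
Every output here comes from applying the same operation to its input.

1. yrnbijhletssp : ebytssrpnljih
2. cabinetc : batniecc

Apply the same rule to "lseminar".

What's happening: sort the characters into reverse alphabetical order, then move the last 2 characters to the front (rotate right by 2).
Applying both steps to "lseminar": "srnmliea", then "easrnmli".
(Check on "cabinetc": → "tnieccba" → "batniecc" ✓)

easrnmli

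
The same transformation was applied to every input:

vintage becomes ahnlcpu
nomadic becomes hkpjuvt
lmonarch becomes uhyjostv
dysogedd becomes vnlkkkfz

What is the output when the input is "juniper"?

Rule — move the first 3 characters to the end (rotate left by 3), then shift every letter 7 places forward in the alphabet (wrapping around).
"juniper" → "iperjun" → "pwlyqbu".

pwlyqbu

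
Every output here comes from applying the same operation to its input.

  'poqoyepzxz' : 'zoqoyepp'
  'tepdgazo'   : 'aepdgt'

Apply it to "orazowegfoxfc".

xrazowegfoo

In each case the input is transformed by: delete the last 2 characters, then swap the first and last characters.
So "orazowegfoxfc" becomes "xrazowegfoo".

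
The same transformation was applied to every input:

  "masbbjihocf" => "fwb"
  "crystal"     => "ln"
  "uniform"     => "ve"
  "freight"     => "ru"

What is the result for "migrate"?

tg

Each output is the input with this applied: shift every letter 13 places forward in the alphabet (wrapping around) — i.e. ROT13, then keep one character in every 3, starting at position 3 (positions 3rd, 6th, 9th, ...).
Starting from "migrate": after the first operation, "zvtengr"; after the second, "tg".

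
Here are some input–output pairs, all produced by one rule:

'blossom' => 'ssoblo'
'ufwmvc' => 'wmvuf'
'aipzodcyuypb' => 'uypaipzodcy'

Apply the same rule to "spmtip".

The rule is to delete the last character, then move the last 3 characters to the front (rotate right by 3).
For "spmtip", step one produces "spmti"; step two turns that into "mtisp".

mtisp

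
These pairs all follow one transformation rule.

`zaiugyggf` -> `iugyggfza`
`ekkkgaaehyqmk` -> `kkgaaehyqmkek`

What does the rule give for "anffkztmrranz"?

ffkztmrranzan

What's happening: move the first 2 characters to the end (rotate left by 2).
For "anffkztmrranz" the result is "ffkztmrranzan".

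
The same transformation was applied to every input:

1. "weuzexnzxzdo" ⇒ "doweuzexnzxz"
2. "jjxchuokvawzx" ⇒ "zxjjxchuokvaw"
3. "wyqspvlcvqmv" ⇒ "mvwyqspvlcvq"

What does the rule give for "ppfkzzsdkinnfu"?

fuppfkzzsdkinn

In each case the input is transformed by: move the last 2 characters to the front (rotate right by 2).
Doing the same to "ppfkzzsdkinnfu": "fuppfkzzsdkinn".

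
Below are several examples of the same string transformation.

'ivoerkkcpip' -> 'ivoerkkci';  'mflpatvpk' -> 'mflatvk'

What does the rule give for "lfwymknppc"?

lfwymknc

The transformation: remove every "p".
So "lfwymknppc" becomes "lfwymknc".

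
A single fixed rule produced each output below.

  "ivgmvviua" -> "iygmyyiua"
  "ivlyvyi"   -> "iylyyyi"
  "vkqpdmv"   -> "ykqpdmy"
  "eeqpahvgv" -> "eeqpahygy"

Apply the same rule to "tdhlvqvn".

The transformation: replace every "v" with "y".
"tdhlvqvn" → "tdhlyqyn".

tdhlyqyn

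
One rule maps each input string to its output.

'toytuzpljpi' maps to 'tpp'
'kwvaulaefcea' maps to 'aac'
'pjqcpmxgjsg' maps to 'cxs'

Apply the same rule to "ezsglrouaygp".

goy

The transformation: delete the first 3 characters, then keep one character in every 3, starting at position 1 (positions 1st, 4th, 7th, ...).
For "ezsglrouaygp", step one produces "glrouaygp"; step two turns that into "goy".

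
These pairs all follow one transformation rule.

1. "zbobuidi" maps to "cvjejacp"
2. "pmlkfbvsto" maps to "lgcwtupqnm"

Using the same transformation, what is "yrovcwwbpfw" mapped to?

What's happening: shift every letter 1 place forward in the alphabet (wrapping around), then move the first 3 characters to the end (rotate left by 3).
Applying both steps to "yrovcwwbpfw": "zspwdxxcqgx", then "wdxxcqgxzsp".

wdxxcqgxzsp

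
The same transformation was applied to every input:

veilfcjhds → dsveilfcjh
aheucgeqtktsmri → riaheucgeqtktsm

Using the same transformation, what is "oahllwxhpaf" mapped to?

afoahllwxhp

What's happening: move the last 2 characters to the front (rotate right by 2).
For "oahllwxhpaf" the result is "afoahllwxhp".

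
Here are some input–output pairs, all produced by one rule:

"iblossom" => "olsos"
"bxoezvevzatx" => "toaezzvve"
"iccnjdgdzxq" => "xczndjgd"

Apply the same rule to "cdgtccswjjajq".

In each case the input is transformed by: take characters alternately from the front and the back (1st, last, 2nd, 2nd-last, ...), then delete the first 3 characters.
Working it through for "cdgtccswjjajq": intermediate "cqdjgatjcjcws", final "jgatjcjcws".

jgatjcjcws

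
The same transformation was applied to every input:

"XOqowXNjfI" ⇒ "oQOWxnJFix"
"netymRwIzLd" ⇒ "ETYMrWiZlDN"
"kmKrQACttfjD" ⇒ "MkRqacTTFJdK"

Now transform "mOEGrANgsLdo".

oegRanGSlDOM

The transformation: flip the case of every letter, then move the first character to the end.
Working it through for "mOEGrANgsLdo": intermediate "MoegRanGSlDO", final "oegRanGSlDOM".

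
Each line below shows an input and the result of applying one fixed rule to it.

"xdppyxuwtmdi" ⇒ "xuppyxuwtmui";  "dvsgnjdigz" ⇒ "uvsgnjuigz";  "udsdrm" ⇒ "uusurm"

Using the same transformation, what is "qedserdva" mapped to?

qeuseruva

The pattern: replace every "d" with "u".
Applying that to "qedserdva" gives "qeuseruva".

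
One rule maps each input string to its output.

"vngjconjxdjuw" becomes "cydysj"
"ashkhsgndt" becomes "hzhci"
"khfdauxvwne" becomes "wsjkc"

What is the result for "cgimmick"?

vbxz

In each case the input is transformed by: keep every other character starting from the second (positions 2nd, 4th, 6th, ...), then shift every letter 11 places backward in the alphabet (wrapping around).
Applying that to "cgimmick" gives "vbxz".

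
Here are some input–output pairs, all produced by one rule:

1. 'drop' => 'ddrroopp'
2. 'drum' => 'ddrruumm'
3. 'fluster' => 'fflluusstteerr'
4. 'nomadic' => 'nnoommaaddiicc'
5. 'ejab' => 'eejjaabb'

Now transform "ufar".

uuffaarr

The transformation: double every character.
Doing the same to "ufar": "uuffaarr".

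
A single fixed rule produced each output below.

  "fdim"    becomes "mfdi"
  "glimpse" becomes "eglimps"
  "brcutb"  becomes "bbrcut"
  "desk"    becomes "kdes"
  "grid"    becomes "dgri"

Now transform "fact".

tfac

Rule — move the last character to the front.
For "fact" the result is "tfac".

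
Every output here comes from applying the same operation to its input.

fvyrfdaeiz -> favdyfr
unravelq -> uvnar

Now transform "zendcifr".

What's happening: delete the last 3 characters, then take characters alternately from the front and the back (1st, last, 2nd, 2nd-last, ...).
For "zendcifr" the result is "zcedn".
(Check on "unravelq": → "unrav" → "uvnar" ✓)

zcedn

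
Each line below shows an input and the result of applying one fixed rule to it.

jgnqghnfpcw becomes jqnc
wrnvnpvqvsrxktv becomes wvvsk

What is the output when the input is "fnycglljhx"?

fclx

In each case the input is transformed by: keep one character in every 3, starting at position 1 (positions 1st, 4th, 7th, ...).
"fnycglljhx" → "fclx".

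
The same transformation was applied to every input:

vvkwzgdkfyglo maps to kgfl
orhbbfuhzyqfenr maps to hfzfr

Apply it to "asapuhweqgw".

ahq

The pattern: keep one character in every 3, starting at position 3 (positions 3rd, 6th, 9th, ...).
Doing the same to "asapuhweqgw": "ahq".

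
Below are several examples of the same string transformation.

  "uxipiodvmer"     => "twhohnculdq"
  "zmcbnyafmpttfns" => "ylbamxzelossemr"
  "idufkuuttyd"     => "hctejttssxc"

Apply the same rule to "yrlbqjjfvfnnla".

Each output is the input with this applied: shift every letter 1 place backward in the alphabet (wrapping around).
On "yrlbqjjfvfnnla" that produces "xqkapiieuemmkz".

xqkapiieuemmkz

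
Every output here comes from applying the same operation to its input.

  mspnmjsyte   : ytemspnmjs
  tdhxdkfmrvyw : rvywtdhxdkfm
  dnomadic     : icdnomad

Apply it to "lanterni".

The rule is to swap the front and back halves of the string, then move the first 2 characters to the end (rotate left by 2).
On "lanterni": the first step gives "ernilant", and the second then gives "nilanter".
(Check on "mspnmjsyte": → "jsytemspnm" → "ytemspnmjs" ✓)

nilanter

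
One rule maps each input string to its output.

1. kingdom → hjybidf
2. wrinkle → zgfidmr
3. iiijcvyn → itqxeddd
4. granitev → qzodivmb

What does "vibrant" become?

Rule — reverse the string, then shift every letter 5 places backward in the alphabet (wrapping around).
On "vibrant": the first step gives "tnarbiv", and the second then gives "oivmwdq".

oivmwdq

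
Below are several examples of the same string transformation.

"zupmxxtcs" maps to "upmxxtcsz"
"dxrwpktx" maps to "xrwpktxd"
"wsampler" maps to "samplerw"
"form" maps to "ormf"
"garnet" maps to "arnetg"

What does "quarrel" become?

Looking at the pairs, the operation is to move the first character to the end.
On "quarrel" that produces "uarrelq".

uarrelq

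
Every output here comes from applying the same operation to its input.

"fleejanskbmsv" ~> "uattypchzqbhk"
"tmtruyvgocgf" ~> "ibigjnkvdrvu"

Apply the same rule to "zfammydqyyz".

What's happening: shift every letter 11 places backward in the alphabet (wrapping around).
On "zfammydqyyz" that produces "oupbbnsfnno".

oupbbnsfnno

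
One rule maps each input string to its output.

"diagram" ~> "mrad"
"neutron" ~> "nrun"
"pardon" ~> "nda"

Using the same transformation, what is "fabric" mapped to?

cra

Looking at the pairs, the operation is to reverse the string, then keep every other character starting from the first (positions 1st, 3rd, 5th, ...).
Starting from "fabric": after the first operation, "cirbaf"; after the second, "cra".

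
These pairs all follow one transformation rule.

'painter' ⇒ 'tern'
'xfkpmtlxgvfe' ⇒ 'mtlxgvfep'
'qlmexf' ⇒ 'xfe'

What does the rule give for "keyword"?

Rule — delete the first 3 characters, then move the first character to the end.
So "keyword" becomes "ordw".

ordw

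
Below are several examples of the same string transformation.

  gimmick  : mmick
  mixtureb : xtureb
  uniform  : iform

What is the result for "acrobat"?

Each output is the input with this applied: delete the first 2 characters.
Applying that to "acrobat" gives "robat".

robat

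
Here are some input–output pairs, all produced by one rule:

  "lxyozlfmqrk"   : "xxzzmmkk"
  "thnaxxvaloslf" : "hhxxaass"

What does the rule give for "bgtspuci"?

Rule — keep one character in every 3, starting at position 2 (positions 2nd, 5th, 8th, ...), then double every character.
"bgtspuci" → "ggppii".

ggppii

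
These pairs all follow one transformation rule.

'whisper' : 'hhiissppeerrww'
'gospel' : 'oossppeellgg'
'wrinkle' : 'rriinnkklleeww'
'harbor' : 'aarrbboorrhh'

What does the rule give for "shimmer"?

Looking at the pairs, the operation is to double every character, then move the first 2 characters to the end (rotate left by 2).
So "shimmer" becomes "hhiimmmmeerrss".

hhiimmmmeerrss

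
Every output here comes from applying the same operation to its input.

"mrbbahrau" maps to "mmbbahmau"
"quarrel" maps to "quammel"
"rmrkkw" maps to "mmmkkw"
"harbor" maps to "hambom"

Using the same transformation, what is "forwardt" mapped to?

fomwamdt

In each case the input is transformed by: replace every "r" with "m".
On "forwardt" that produces "fomwamdt".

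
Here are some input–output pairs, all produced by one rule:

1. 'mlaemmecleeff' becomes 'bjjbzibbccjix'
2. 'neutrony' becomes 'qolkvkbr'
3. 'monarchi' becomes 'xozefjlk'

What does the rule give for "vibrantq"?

oxkqnsfy

What's happening: move the first 3 characters to the end (rotate left by 3), then shift every letter 3 places backward in the alphabet (wrapping around).
On "vibrantq": the first step gives "rantqvib", and the second then gives "oxkqnsfy".
(Check on "neutrony": → "tronyneu" → "qolkvkbr" ✓)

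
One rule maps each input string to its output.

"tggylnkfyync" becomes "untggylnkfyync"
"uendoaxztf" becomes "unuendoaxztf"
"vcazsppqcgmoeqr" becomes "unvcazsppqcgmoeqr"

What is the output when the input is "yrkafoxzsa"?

Each output is the input with this applied: prepend "un".
Doing the same to "yrkafoxzsa": "unyrkafoxzsa".

unyrkafoxzsa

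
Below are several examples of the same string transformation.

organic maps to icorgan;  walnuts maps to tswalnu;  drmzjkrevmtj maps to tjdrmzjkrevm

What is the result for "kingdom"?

The pattern: move the last 2 characters to the front (rotate right by 2).
For "kingdom" the result is "omkingd".

omkingd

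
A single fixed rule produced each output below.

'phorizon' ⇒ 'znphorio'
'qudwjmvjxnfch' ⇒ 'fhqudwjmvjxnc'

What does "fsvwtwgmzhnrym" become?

Each output is the input with this applied: move the last 2 characters to the front (rotate right by 2), then swap the first and last characters.
Starting from "fsvwtwgmzhnrym": after the first operation, "ymfsvwtwgmzhnr"; after the second, "rmfsvwtwgmzhny".

rmfsvwtwgmzhny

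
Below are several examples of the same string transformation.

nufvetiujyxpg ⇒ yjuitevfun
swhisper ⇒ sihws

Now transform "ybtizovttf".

vozitby

Rule — delete the last 3 characters, then reverse the string.
On "ybtizovttf": the first step gives "ybtizov", and the second then gives "vozitby".
(Check on "swhisper": → "swhis" → "sihws" ✓)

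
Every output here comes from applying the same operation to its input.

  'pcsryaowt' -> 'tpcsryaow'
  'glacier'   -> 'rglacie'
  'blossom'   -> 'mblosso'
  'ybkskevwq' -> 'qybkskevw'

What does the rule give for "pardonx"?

Each output is the input with this applied: move the last character to the front.
So "pardonx" becomes "xpardon".

xpardon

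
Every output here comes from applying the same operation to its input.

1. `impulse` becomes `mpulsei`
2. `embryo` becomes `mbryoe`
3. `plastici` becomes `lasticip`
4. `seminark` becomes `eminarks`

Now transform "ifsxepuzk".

The rule is to move the first character to the end.
Doing the same to "ifsxepuzk": "fsxepuzki".

fsxepuzki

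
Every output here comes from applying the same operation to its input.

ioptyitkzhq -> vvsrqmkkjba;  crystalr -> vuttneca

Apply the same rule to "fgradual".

wtnihfcc

The pattern: shift every letter 2 places forward in the alphabet (wrapping around), then sort the characters into reverse alphabetical order.
On "fgradual": the first step gives "hitcfwcn", and the second then gives "wtnihfcc".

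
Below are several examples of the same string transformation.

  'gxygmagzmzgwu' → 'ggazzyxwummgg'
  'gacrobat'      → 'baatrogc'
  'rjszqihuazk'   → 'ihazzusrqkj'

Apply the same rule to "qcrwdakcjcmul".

ccawurqmlkjdc

Rule — sort the characters into reverse alphabetical order, then move the last 3 characters to the front (rotate right by 3).
Starting from "qcrwdakcjcmul": after the first operation, "wurqmlkjdccca"; after the second, "ccawurqmlkjdc".
(Check on "gacrobat": → "trogcbaa" → "baatrogc" ✓)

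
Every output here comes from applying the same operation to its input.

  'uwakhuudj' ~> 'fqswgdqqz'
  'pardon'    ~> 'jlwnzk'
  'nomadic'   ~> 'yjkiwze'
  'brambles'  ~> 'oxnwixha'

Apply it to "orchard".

zknydwn

The rule is to move the last character to the front, then shift every letter 4 places backward in the alphabet (wrapping around).
So "orchard" becomes "zknydwn".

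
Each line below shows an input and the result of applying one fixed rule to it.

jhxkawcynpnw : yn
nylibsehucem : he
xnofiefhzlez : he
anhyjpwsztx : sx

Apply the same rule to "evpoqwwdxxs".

ds

The transformation: keep one character in every 3, starting at position 2 (positions 2nd, 5th, 8th, ...), then keep only the last 2 characters.
Applying both steps to "evpoqwwdxxs": "vqds", then "ds".
(Check on "jhxkawcynpnw": → "hayn" → "yn" ✓)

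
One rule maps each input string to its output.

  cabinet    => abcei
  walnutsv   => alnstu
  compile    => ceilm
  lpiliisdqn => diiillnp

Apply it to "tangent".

aegnn

Each output is the input with this applied: sort the characters into alphabetical order, then delete the last 2 characters.
For "tangent" the result is "aegnn".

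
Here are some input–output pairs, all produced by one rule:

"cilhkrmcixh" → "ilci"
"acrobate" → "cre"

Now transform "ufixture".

fie

Rule — swap each adjacent pair of characters (1↔2, 3↔4, ...), then keep one character in every 3, starting at position 1 (positions 1st, 4th, 7th, ...).
"ufixture" → "fuxiuter" → "fie".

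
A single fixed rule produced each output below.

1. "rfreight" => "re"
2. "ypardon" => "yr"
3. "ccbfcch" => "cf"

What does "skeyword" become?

sy

In each case the input is transformed by: move the last 2 characters to the front (rotate right by 2), then keep one character in every 3, starting at position 3 (positions 3rd, 6th, 9th, ...).
Doing the same to "skeyword": "sy".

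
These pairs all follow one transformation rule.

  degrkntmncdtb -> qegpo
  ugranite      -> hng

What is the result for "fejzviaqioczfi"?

smnbs

In each case the input is transformed by: shift every letter 13 places forward in the alphabet (wrapping around) — i.e. ROT13, then keep one character in every 3, starting at position 1 (positions 1st, 4th, 7th, ...).
Applying both steps to "fejzviaqioczfi": "srwmivndvbpmsv", then "smnbs".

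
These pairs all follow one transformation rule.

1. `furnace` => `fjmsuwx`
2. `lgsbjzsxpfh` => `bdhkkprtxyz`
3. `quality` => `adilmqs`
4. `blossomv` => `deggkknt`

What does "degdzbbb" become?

rtttvvwy

Looking at the pairs, the operation is to shift every letter 8 places backward in the alphabet (wrapping around), then sort the characters into alphabetical order.
For "degdzbbb", step one produces "vwyvrttt"; step two turns that into "rtttvvwy".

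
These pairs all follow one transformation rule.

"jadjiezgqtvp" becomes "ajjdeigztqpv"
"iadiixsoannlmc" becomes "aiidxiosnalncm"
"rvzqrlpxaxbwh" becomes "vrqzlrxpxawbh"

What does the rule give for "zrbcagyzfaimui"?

The transformation: swap each adjacent pair of characters (1↔2, 3↔4, ...).
For "zrbcagyzfaimui" the result is "rzcbgazyafmiiu".

rzcbgazyafmiiu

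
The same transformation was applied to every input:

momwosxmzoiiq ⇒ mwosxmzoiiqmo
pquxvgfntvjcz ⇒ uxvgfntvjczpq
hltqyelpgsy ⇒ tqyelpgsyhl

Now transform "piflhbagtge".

flhbagtgepi

The pattern: move the first 2 characters to the end (rotate left by 2).
"piflhbagtge" → "flhbagtgepi".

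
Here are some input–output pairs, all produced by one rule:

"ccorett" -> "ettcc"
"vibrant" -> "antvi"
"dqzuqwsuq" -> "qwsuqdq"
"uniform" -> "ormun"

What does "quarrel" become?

What's happening: move the first 2 characters to the end (rotate left by 2), then delete the first 2 characters.
For "quarrel", step one produces "arrelqu"; step two turns that into "relqu".

relqu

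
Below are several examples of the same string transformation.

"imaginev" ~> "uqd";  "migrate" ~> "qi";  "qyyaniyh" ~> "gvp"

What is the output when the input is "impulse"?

Rule — keep one character in every 3, starting at position 2 (positions 2nd, 5th, 8th, ...), then shift every letter 8 places forward in the alphabet (wrapping around).
For "impulse", step one produces "ml"; step two turns that into "ut".

ut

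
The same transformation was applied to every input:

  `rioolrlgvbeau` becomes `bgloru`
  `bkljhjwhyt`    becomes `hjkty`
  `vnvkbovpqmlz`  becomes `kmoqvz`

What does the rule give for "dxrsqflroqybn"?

dloqrx

What's happening: sort the characters into alphabetical order, then keep every other character starting from the second (positions 2nd, 4th, 6th, ...).
For "dxrsqflroqybn", step one produces "bdflnoqqrrsxy"; step two turns that into "dloqrx".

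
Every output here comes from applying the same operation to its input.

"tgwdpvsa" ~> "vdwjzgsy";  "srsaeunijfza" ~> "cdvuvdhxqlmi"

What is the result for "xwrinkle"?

ohazulqn

The rule is to shift every letter 3 places forward in the alphabet (wrapping around), then move the last 2 characters to the front (rotate right by 2).
Working it through for "xwrinkle": intermediate "azulqnoh", final "ohazulqn".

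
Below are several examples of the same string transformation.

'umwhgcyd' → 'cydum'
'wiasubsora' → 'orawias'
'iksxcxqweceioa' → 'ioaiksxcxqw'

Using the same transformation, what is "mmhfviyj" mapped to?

Each output is the input with this applied: move the last 3 characters to the front (rotate right by 3), then delete the last 3 characters.
Applying both steps to "mmhfviyj": "iyjmmhfv", then "iyjmm".

iyjmm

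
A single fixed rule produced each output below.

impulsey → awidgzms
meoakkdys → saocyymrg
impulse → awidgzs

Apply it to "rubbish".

ifppgwv

The rule is to shift every letter 12 places backward in the alphabet (wrapping around), then swap each adjacent pair of characters (1↔2, 3↔4, ...).
So "rubbish" becomes "ifppgwv".
(Check on "impulsey": → "wadizgsm" → "awidgzms" ✓)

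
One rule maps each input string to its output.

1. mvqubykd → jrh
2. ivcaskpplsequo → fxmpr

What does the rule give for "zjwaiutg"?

wxq

Looking at the pairs, the operation is to shift every letter 3 places backward in the alphabet (wrapping around), then keep one character in every 3, starting at position 1 (positions 1st, 4th, 7th, ...).
Applying that to "zjwaiutg" gives "wxq".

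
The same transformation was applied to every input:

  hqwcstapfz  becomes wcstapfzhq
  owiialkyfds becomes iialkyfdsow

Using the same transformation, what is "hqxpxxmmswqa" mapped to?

xpxxmmswqahq

Each output is the input with this applied: move the first 2 characters to the end (rotate left by 2).
"hqxpxxmmswqa" → "xpxxmmswqahq".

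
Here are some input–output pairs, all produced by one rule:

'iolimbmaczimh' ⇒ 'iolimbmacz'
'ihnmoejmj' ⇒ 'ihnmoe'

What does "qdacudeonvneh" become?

The pattern: delete the last 3 characters.
"qdacudeonvneh" → "qdacudeonv".

qdacudeonv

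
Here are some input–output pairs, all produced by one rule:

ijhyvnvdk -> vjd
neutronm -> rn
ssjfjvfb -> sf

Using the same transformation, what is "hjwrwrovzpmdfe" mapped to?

Looking at the pairs, the operation is to sort the characters into reverse alphabetical order, then keep one character in every 3, starting at position 3 (positions 3rd, 6th, 9th, ...).
For "hjwrwrovzpmdfe", step one produces "zwwvrrpomjhfed"; step two turns that into "wrmf".
(Check on "ijhyvnvdk": → "yvvnkjihd" → "vjd" ✓)

wrmf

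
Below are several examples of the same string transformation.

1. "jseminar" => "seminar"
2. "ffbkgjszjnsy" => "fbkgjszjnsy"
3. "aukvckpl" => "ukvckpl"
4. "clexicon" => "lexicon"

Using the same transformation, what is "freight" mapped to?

reight

In each case the input is transformed by: delete the first character.
Applying that to "freight" gives "reight".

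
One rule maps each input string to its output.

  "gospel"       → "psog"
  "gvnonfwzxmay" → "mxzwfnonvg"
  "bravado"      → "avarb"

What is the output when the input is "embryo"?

The rule is to reverse the string, then delete the first 2 characters.
Applying that to "embryo" gives "rbme".

rbme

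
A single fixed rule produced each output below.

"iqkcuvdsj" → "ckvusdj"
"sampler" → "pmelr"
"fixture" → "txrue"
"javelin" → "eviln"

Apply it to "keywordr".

wyrord

Looking at the pairs, the operation is to swap each adjacent pair of characters (1↔2, 3↔4, ...), then delete the first 2 characters.
So "keywordr" becomes "wyrord".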